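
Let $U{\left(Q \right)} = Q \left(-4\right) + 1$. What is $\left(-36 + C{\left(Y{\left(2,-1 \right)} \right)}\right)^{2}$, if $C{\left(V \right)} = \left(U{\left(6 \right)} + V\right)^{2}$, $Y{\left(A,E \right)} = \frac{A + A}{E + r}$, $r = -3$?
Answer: $291600$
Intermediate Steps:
$U{\left(Q \right)} = 1 - 4 Q$ ($U{\left(Q \right)} = - 4 Q + 1 = 1 - 4 Q$)
$Y{\left(A,E \right)} = \frac{2 A}{-3 + E}$ ($Y{\left(A,E \right)} = \frac{A + A}{E - 3} = \frac{2 A}{-3 + E}$)
$C{\left(V \right)} = \left(-23 + V\right)^{2}$ ($C{\left(V \right)} = \left(\left(1 - 24\right) + V\right)^{2} = \left(-23 + V\right)^{2}$)
$\left(-36 + C{\left(Y{\left(2,-1 \right)} \right)}\right)^{2} = \left(-36 + \left(-23 + 2 \cdot 2 \frac{1}{-3 - 1}\right)^{2}\right)^{2} = \left(-36 + \left(-23 + 2 \cdot 2 \frac{1}{-4}\right)^{2}\right)^{2} = \left(-36 + \left(-23 + 2 \cdot 2 \left(- \frac{1}{4}\right)\right)^{2}\right)^{2} = \left(-36 + \left(-23 - 1\right)^{2}\right)^{2} = \left(-36 + \left(-24\right)^{2}\right)^{2} = \left(-36 + 576\right)^{2} = 540^{2} = 291600$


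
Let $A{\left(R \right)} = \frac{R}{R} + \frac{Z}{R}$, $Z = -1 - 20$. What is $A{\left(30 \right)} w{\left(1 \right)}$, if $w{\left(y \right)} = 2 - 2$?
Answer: $0$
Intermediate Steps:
$Z = -21$ ($Z = -1 - 20 = -21$)
$w{\left(y \right)} = 0$ ($w{\left(y \right)} = 2 - 2 = 0$)
$A{\left(R \right)} = 1 - \frac{21}{R}$ ($A{\left(R \right)} = \frac{R}{R} - \frac{21}{R} = 1 - \frac{21}{R}$)
$A{\left(30 \right)} w{\left(1 \right)} = \frac{-21 + 30}{30} \cdot 0 = \frac{1}{30} \cdot 9 \cdot 0 = \frac{3}{10} \cdot 0 = 0$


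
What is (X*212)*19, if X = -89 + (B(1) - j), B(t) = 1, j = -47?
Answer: -165148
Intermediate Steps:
X = -41 (X = -89 + (1 - 1*(-47)) = -89 + (1 + 47) = -89 + 48 = -41)
(X*212)*19 = -41*212*19 = -8692*19 = -165148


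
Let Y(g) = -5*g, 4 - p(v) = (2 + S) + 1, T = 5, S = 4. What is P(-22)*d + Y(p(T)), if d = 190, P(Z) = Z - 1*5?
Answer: -5115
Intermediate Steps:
p(v) = -3 (p(v) = 4 - ((2 + 4) + 1) = 4 - (6 + 1) = 4 - 1*7 = 4 - 7 = -3)
P(Z) = -5 + Z (P(Z) = Z - 5 = -5 + Z)
P(-22)*d + Y(p(T)) = (-5 - 22)*190 - 5*(-3) = -27*190 + 15 = -5130 + 15 = -5115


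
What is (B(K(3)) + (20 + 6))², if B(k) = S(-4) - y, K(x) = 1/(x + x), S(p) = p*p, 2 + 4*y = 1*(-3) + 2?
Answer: 29241/16 ≈ 1827.6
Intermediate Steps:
y = -¾ (y = -½ + (1*(-3) + 2)/4 = -½ + (-3 + 2)/4 = -½ + (¼)*(-1) = -½ - ¼ = -¾ ≈ -0.75000)
S(p) = p²
K(x) = 1/(2*x)
B(k) = 67/4 (B(k) = (-4)² - 1*(-¾) = 16 + ¾ = 67/4)
(B(K(3)) + (20 + 6))² = (67/4 + (20 + 6))² = (67/4 + 26)² = (171/4)² = 29241/16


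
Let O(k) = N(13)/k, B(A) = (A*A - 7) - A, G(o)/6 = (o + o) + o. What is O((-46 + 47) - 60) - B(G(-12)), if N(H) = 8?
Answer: -2765043/59 ≈ -46865.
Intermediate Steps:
G(o) = 18*o (G(o) = 6*((o + o) + o) = 6*(2*o + o) = 6*(3*o) = 18*o)
B(A) = -7 + A**2 - A (B(A) = (A**2 - 7) - A = (-7 + A**2) - A = -7 + A**2 - A)
O(k) = 8/k
O((-46 + 47) - 60) - B(G(-12)) = 8/((-46 + 47) - 60) - (-7 + (18*(-12))**2 - 18*(-12)) = 8/(1 - 60) - (-7 + (-216)**2 - 1*(-216)) = 8/(-59) - (-7 + 46656 + 216) = 8*(-1/59) - 1*46865 = -8/59 - 46865 = -2765043/59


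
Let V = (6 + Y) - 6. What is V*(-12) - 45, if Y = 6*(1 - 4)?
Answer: 171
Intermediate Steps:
Y = -18 (Y = 6*(-3) = -18)
V = -18 (V = (6 - 18) - 6 = -12 - 6 = -18)
V*(-12) - 45 = -18*(-12) - 45 = 216 - 45 = 171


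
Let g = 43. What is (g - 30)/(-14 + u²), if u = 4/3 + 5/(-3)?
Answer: -117/125 ≈ -0.93600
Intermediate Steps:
u = -⅓ (u = 4*(⅓) + 5*(-⅓) = 4/3 - 5/3 = -⅓ ≈ -0.33333)
(g - 30)/(-14 + u²) = (43 - 30)/(-14 + (-⅓)²) = 13/(-14 + ⅑) = 13/(-125/9) = -9/125*13 = -117/125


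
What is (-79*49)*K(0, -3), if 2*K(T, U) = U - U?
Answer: 0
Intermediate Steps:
K(T, U) = 0 (K(T, U) = (U - U)/2 = (1/2)*0 = 0)
(-79*49)*K(0, -3) = -79*49*0 = -3871*0 = 0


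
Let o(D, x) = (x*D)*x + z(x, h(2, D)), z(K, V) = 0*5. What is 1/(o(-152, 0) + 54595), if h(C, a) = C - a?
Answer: 1/54595 ≈ 1.8317e-5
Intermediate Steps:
z(K, V) = 0
o(D, x) = D*x² (o(D, x) = (x*D)*x + 0 = (D*x)*x + 0 = D*x² + 0 = D*x²)
1/(o(-152, 0) + 54595) = 1/(-152*0² + 54595) = 1/(-152*0 + 54595) = 1/(0 + 54595) = 1/54595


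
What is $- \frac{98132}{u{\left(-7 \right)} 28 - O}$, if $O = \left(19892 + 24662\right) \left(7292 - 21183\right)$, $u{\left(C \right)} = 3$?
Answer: $- \frac{49066}{309449849} \approx -0.00015856$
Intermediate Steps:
$O = -618899614$ ($O = 44554 \left(-13891\right) = -618899614$)
$- \frac{98132}{u{\left(-7 \right)} 28 - O} = - \frac{98132}{3 \cdot 28 - -618899614} = - \frac{98132}{84 + 618899614} = - \frac{98132}{618899698} = \left(-98132\right) \frac{1}{618899698} = - \frac{49066}{309449849}$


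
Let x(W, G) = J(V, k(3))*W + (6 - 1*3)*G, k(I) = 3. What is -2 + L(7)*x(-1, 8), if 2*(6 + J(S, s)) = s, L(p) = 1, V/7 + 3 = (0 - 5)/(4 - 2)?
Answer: 53/2 ≈ 26.500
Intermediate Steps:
V = -77/2 (V = -21 + 7*((0 - 5)/(4 - 2)) = -21 + 7*(-5/2) = -21 - 35/2 = -77/2 ≈ -38.500)
J(S, s) = -6 + s/2
x(W, G) = 3*G - 9*W/2 (x(W, G) = (-6 + (1/2)*3)*W + (6 - 1*3)*G = (-6 + 3/2)*W + (6 - 3)*G = -9*W/2 + 3*G = 3*G - 9*W/2)
-2 + L(7)*x(-1, 8) = -2 + 1*(3*8 - 9/2*(-1)) = -2 + 1*(24 + 9/2) = -2 + 1*(57/2) = -2 + 57/2 = 53/2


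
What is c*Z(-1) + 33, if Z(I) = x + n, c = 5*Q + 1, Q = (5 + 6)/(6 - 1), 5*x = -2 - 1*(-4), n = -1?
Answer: 129/5 ≈ 25.800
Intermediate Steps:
x = ⅖ (x = (-2 - 1*(-4))/5 = (-2 + 4)/5 = (⅕)*2 = ⅖ ≈ 0.40000)
Q = 11/5 ≈ 2.2000
c = 12 (c = 5*(11/5) + 1 = 11 + 1 = 12)
Z(I) = -⅗ (Z(I) = ⅖ - 1 = -⅗)
c*Z(-1) + 33 = 12*(-⅗) + 33 = -36/5 + 33 = 129/5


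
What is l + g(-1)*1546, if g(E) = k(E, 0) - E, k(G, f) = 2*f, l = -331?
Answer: 1215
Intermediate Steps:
g(E) = -E (g(E) = 2*0 - E = 0 - E = -E)
l + g(-1)*1546 = -331 - 1*(-1)*1546 = -331 + 1*1546 = -331 + 1546 = 1215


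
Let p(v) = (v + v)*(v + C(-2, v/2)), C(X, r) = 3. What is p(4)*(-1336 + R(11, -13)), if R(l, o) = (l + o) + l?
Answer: -74312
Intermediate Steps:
R(l, o) = o + 2*l
p(v) = 2*v*(3 + v) (p(v) = (v + v)*(v + 3) = (2*v)*(3 + v) = 2*v*(3 + v))
p(4)*(-1336 + R(11, -13)) = (2*4*(3 + 4))*(-1336 + (-13 + 2*11)) = (2*4*7)*(-1336 + (-13 + 22)) = 56*(-1336 + 9) = 56*(-1327) = -74312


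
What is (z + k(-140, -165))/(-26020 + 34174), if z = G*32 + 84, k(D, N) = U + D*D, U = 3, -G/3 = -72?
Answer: 26599/8154 ≈ 3.2621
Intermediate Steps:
G = 216 (G = -3*(-72) = 216)
k(D, N) = 3 + D² (k(D, N) = 3 + D*D = 3 + D²)
z = 6996 (z = 216*32 + 84 = 6912 + 84 = 6996)
(z + k(-140, -165))/(-26020 + 34174) = (6996 + (3 + (-140)²))/(-26020 + 34174) = (6996 + (3 + 19600))/8154 = (6996 + 19603)*(1/8154) = 26599*(1/8154) = 26599/8154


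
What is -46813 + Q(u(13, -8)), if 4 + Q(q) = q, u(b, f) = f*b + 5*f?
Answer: -46961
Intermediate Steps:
u(b, f) = 5*f + b*f (u(b, f) = b*f + 5*f = 5*f + b*f)
Q(q) = -4 + q
-46813 + Q(u(13, -8)) = -46813 + (-4 - 8*(5 + 13)) = -46813 + (-4 - 8*18) = -46813 + (-4 - 144) = -46813 - 148 = -46961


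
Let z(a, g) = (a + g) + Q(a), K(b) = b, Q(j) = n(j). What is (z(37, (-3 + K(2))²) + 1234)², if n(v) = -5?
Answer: 1605289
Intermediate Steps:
Q(j) = -5
z(a, g) = -5 + a + g (z(a, g) = (a + g) - 5 = -5 + a + g)
(z(37, (-3 + K(2))²) + 1234)² = ((-5 + 37 + (-3 + 2)²) + 1234)² = ((-5 + 37 + (-1)²) + 1234)² = ((-5 + 37 + 1) + 1234)² = (33 + 1234)² = 1267² = 1605289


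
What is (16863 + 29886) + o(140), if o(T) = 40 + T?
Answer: 46929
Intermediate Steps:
(16863 + 29886) + o(140) = (16863 + 29886) + (40 + 140) = 46749 + 180 = 46929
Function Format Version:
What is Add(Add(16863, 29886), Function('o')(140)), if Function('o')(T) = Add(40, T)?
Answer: 46929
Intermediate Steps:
Add(Add(16863, 29886), Function('o')(140)) = Add(Add(16863, 29886), Add(40, 140)) = Add(46749, 180) = 46929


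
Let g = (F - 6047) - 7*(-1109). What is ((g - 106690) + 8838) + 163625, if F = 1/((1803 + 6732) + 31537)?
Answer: 2704419209/40072 ≈ 67489.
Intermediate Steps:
F = 1/40072 (F = 1/(8535 + 31537) = 1/40072 ≈ 2.4955e-5)
g = 68763553/40072 (g = (1/40072 - 6047) - 7*(-1109) = -242315383/40072 + 7763 = 68763553/40072 ≈ 1716.0)
((g - 106690) + 8838) + 163625 = ((68763553/40072 - 106690) + 8838) + 163625 = (-4206518127/40072 + 8838) + 163625 = -3852361791/40072 + 163625 = 2704419209/40072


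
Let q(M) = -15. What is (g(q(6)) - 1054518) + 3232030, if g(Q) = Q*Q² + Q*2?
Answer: 2174107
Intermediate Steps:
g(Q) = Q³ + 2*Q
(g(q(6)) - 1054518) + 3232030 = (-15*(2 + (-15)²) - 1054518) + 3232030 = (-15*(2 + 225) - 1054518) + 3232030 = (-15*227 - 1054518) + 3232030 = (-3405 - 1054518) + 3232030 = -1057923 + 3232030 = 2174107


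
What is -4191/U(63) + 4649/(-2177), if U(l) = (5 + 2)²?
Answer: -1335944/15239 ≈ -87.666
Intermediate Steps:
U(l) = 49 (U(l) = 7² = 49)
-4191/U(63) + 4649/(-2177) = -4191/49 + 4649/(-2177) = -4191*1/49 + 4649*(-1/2177) = -4191/49 - 4649/2177 = -1335944/15239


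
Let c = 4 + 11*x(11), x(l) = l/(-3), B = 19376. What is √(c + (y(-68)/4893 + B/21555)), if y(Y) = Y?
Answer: I*√4868073608701555/11718735 ≈ 5.9538*I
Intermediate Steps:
x(l) = -l/3 (x(l) = l*(-⅓) = -l/3)
c = -109/3 (c = 4 + 11*(-⅓*11) = 4 + 11*(-11/3) = 4 - 121/3 = -109/3 ≈ -36.333)
√(c + (y(-68)/4893 + B/21555)) = √(-109/3 + (-68/4893 + 19376/21555)) = √(-109/3 + 31113676/35156205) = √(-1246228439/35156205) = I*√4868073608701555/11718735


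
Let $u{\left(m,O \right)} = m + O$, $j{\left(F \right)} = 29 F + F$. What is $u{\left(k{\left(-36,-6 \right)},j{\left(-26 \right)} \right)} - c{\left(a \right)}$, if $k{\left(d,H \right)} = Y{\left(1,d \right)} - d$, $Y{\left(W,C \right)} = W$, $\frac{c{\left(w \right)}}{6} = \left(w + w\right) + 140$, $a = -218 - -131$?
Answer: $-539$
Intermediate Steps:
$a = -87$ ($a = -218 + 131 = -87$)
$c{\left(w \right)} = 840 + 12 w$ ($c{\left(w \right)} = 6 \left(\left(w + w\right) + 140\right) = 6 \left(2 w + 140\right) = 6 \left(140 + 2 w\right) = 840 + 12 w$)
$j{\left(F \right)} = 30 F$
$k{\left(d,H \right)} = 1 - d$
$u{\left(m,O \right)} = O + m$
$u{\left(k{\left(-36,-6 \right)},j{\left(-26 \right)} \right)} - c{\left(a \right)} = \left(30 \left(-26\right) + \left(1 - -36\right)\right) - \left(840 + 12 \left(-87\right)\right) = \left(-780 + \left(1 + 36\right)\right) - \left(840 - 1044\right) = \left(-780 + 37\right) - -204 = -743 + 204 = -539$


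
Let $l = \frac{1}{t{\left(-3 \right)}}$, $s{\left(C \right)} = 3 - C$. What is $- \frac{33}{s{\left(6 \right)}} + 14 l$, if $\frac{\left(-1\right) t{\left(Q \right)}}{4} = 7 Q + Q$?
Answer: $\frac{535}{48} \approx 11.146$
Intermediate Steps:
$t{\left(Q \right)} = - 32 Q$ ($t{\left(Q \right)} = - 4 \left(7 Q + Q\right) = - 4 \cdot 8 Q = - 32 Q$)
$l = \frac{1}{96}$ ($l = \frac{1}{\left(-32\right) \left(-3\right)} = \frac{1}{96} \approx 0.010417$)
$- \frac{33}{s{\left(6 \right)}} + 14 l = - \frac{33}{3 - 6} + 14 \cdot \frac{1}{96} = - \frac{33}{3 - 6} + \frac{7}{48} = - \frac{33}{-3} + \frac{7}{48} = \left(-33\right) \left(- \frac{1}{3}\right) + \frac{7}{48} = 11 + \frac{7}{48} = \frac{535}{48}$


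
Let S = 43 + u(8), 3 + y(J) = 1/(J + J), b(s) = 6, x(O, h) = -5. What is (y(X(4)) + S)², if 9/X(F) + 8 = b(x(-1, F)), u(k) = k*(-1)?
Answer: 82369/81 ≈ 1016.9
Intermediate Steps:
u(k) = -k
X(F) = -9/2 (X(F) = 9/(-8 + 6) = 9/(-2) = 9*(-½) = -9/2)
y(J) = -3 + 1/(2*J) (y(J) = -3 + 1/(J + J) = -3 + 1/(2*J))
S = 35 (S = 43 - 1*8 = 43 - 8 = 35)
(y(X(4)) + S)² = ((-3 + 1/(2*(-9/2))) + 35)² = ((-3 + (½)*(-2/9)) + 35)² = ((-3 - ⅑) + 35)² = (-28/9 + 35)² = (287/9)² = 82369/81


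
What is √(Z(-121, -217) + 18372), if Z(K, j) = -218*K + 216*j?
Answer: I*√2122 ≈ 46.065*I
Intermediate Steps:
√(Z(-121, -217) + 18372) = √((-218*(-121) + 216*(-217)) + 18372) = √((26378 - 46872) + 18372) = √(-20494 + 18372) = √(-2122) = I*√2122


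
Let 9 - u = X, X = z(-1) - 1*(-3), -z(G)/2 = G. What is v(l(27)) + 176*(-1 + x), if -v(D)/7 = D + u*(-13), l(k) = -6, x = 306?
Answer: 54086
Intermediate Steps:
z(G) = -2*G
X = 5 (X = -2*(-1) - 1*(-3) = 2 + 3 = 5)
u = 4 (u = 9 - 1*5 = 9 - 5 = 4)
v(D) = 364 - 7*D (v(D) = -7*(D + 4*(-13)) = -7*(D - 52) = -7*(-52 + D) = 364 - 7*D)
v(l(27)) + 176*(-1 + x) = (364 - 7*(-6)) + 176*(-1 + 306) = (364 + 42) + 176*305 = 406 + 53680 = 54086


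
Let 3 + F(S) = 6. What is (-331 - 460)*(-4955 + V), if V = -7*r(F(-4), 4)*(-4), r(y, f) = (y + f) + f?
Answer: 3675777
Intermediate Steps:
F(S) = 3 (F(S) = -3 + 6 = 3)
r(y, f) = y + 2*f (r(y, f) = (f + y) + f = y + 2*f)
V = 308 (V = -7*(3 + 2*4)*(-4) = -7*(3 + 8)*(-4) = -7*11*(-4) = -77*(-4) = 308)
(-331 - 460)*(-4955 + V) = (-331 - 460)*(-4955 + 308) = -791*(-4647) = 3675777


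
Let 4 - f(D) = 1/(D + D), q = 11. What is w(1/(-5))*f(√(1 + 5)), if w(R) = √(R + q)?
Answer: √30*(48 - √6)/20 ≈ 12.475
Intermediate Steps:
w(R) = √(11 + R) (w(R) = √(R + 11) = √(11 + R))
f(D) = 4 - 1/(2*D) (f(D) = 4 - 1/(D + D) = 4 - 1/(2*D))
w(1/(-5))*f(√(1 + 5)) = √(11 + 1/(-5))*(4 - 1/(2*√(1 + 5))) = √(11 - ⅕)*(4 - √6/6/2) = √(54/5)*(4 - √6/12) = (3*√30/5)*(4 - √6/12) = 3*√30*(4 - √6/12)/5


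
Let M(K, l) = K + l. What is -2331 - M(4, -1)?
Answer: -2334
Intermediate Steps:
-2331 - M(4, -1) = -2331 - (4 - 1) = -2331 - 1*3 = -2331 - 3 = -2334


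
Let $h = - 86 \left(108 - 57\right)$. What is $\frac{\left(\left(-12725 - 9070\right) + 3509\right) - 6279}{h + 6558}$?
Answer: $- \frac{24565}{2172} \approx -11.31$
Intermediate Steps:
$h = -4386$ ($h = \left(-86\right) 51 = -4386$)
$\frac{\left(\left(-12725 - 9070\right) + 3509\right) - 6279}{h + 6558} = \frac{\left(\left(-12725 - 9070\right) + 3509\right) - 6279}{-4386 + 6558} = \frac{\left(-21795 + 3509\right) - 6279}{2172} = \left(-18286 - 6279\right) \frac{1}{2172} = \left(-24565\right) \frac{1}{2172} = - \frac{24565}{2172}$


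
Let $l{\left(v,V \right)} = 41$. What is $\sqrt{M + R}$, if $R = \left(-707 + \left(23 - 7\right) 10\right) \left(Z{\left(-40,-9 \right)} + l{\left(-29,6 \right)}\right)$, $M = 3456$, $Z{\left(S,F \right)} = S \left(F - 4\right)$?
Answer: $i \sqrt{303411} \approx 550.83 i$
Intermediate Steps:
$Z{\left(S,F \right)} = S \left(-4 + F\right)$
$R = -306867$ ($R = \left(-707 + \left(23 - 7\right) 10\right) \left(- 40 \left(-4 - 9\right) + 41\right) = \left(-707 + 16 \cdot 10\right) \left(\left(-40\right) \left(-13\right) + 41\right) = \left(-707 + 160\right) \left(520 + 41\right) = \left(-547\right) 561 = -306867$)
$\sqrt{M + R} = \sqrt{3456 - 306867} = \sqrt{-303411} = i \sqrt{303411}$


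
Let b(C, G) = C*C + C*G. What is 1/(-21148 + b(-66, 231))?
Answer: -1/32038 ≈ -3.1213e-5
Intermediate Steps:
b(C, G) = C² + C*G
1/(-21148 + b(-66, 231)) = 1/(-21148 - 66*(-66 + 231)) = 1/(-21148 - 66*165) = 1/(-21148 - 10890) = 1/(-32038) = -1/32038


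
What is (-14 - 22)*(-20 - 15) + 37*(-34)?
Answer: 2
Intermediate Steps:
(-14 - 22)*(-20 - 15) + 37*(-34) = -36*(-35) - 1258 = 1260 - 1258 = 2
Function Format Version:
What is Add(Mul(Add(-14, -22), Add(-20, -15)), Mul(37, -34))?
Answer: 2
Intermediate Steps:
Add(Mul(Add(-14, -22), Add(-20, -15)), Mul(37, -34)) = Add(Mul(-36, -35), -1258) = Add(1260, -1258) = 2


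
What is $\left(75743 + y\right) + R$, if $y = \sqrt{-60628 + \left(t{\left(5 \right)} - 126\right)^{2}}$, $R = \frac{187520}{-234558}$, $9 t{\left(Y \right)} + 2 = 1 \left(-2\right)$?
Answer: $\frac{8882969537}{117279} + \frac{4 i \sqrt{225989}}{9} \approx 75742.0 + 211.28 i$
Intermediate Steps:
$t{\left(Y \right)} = - \frac{4}{9}$ ($t{\left(Y \right)} = - \frac{2}{9} + \frac{1 \left(-2\right)}{9} = - \frac{2}{9} + \frac{1}{9} \left(-2\right) = - \frac{2}{9} - \frac{2}{9} = - \frac{4}{9}$)
$R = - \frac{93760}{117279}$ ($R = 187520 \left(- \frac{1}{234558}\right) = - \frac{93760}{117279} \approx -0.79946$)
$y = \frac{4 i \sqrt{225989}}{9}$ ($y = \sqrt{-60628 + \left(- \frac{4}{9} - 126\right)^{2}} = \sqrt{-60628 + \left(- \frac{1138}{9}\right)^{2}} = \sqrt{-60628 + \frac{1295044}{81}} = \sqrt{- \frac{3615824}{81}} = \frac{4 i \sqrt{225989}}{9} \approx 211.28 i$)
$\left(75743 + y\right) + R = \left(75743 + \frac{4 i \sqrt{225989}}{9}\right) - \frac{93760}{117279} = \frac{8882969537}{117279} + \frac{4 i \sqrt{225989}}{9}$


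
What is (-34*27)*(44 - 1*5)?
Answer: -35802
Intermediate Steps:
(-34*27)*(44 - 1*5) = -918*(44 - 5) = -918*39 = -35802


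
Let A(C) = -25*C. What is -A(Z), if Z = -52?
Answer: -1300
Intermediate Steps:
-A(Z) = -(-25)*(-52) = -1*1300 = -1300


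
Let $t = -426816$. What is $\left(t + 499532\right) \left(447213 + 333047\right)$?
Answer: $56737386160$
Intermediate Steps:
$\left(t + 499532\right) \left(447213 + 333047\right) = \left(-426816 + 499532\right) \left(447213 + 333047\right) = 72716 \cdot 780260 = 56737386160$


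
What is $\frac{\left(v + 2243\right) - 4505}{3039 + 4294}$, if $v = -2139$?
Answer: $- \frac{4401}{7333} \approx -0.60016$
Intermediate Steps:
$\frac{\left(v + 2243\right) - 4505}{3039 + 4294} = \frac{\left(-2139 + 2243\right) - 4505}{3039 + 4294} = \frac{104 - 4505}{7333} = \left(-4401\right) \frac{1}{7333} = - \frac{4401}{7333}$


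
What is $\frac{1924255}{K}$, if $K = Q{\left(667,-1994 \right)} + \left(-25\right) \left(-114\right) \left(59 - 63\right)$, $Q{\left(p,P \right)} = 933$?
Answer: $- \frac{1924255}{10467} \approx -183.84$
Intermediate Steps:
$K = -10467$ ($K = 933 + \left(-25\right) \left(-114\right) \left(59 - 63\right) = 933 + 2850 \left(59 - 63\right) = 933 + 2850 \left(-4\right) = 933 - 11400 = -10467$)
$\frac{1924255}{K} = \frac{1924255}{-10467} = 1924255 \left(- \frac{1}{10467}\right) = - \frac{1924255}{10467}$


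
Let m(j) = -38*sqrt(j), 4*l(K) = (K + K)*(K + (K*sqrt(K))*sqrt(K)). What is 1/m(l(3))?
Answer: -sqrt(2)/228 ≈ -0.0062027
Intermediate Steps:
l(K) = K*(K + K**2)/2 (l(K) = ((K + K)*(K + (K*sqrt(K))*sqrt(K)))/4 = ((2*K)*(K + K**(3/2)*sqrt(K)))/4 = ((2*K)*(K + K**2))/4 = (2*K*(K + K**2))/4 = K*(K + K**2)/2)
1/m(l(3)) = 1/(-38*3*sqrt(2)*sqrt(1 + 3)/2) = 1/(-38*3*sqrt(2)) = 1/(-114*sqrt(2)) = -sqrt(2)/228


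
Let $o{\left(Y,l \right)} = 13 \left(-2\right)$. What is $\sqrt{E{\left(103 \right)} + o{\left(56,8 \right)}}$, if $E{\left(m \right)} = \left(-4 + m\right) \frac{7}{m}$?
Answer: $\frac{i \sqrt{204455}}{103} \approx 4.39 i$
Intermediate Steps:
$E{\left(m \right)} = \frac{7 \left(-4 + m\right)}{m}$
$o{\left(Y,l \right)} = -26$
$\sqrt{E{\left(103 \right)} + o{\left(56,8 \right)}} = \sqrt{\left(7 - \frac{28}{103}\right) - 26} = \sqrt{\frac{693}{103} - 26} = \sqrt{- \frac{1985}{103}} = \frac{i \sqrt{204455}}{103}$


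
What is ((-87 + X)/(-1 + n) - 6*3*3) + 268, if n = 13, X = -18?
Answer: 821/4 ≈ 205.25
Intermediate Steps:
((-87 + X)/(-1 + n) - 6*3*3) + 268 = ((-87 - 18)/(-1 + 13) - 6*3*3) + 268 = (-105/12 - 18*3) + 268 = (-105*1/12 - 54) + 268 = (-35/4 - 54) + 268 = -251/4 + 268 = 821/4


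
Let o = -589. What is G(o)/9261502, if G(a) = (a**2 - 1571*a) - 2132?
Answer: 635054/4630751 ≈ 0.13714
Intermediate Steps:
G(a) = -2132 + a**2 - 1571*a
G(o)/9261502 = (-2132 + (-589)**2 - 1571*(-589))/9261502 = (-2132 + 346921 + 925319)*(1/9261502) = 1270108*(1/9261502) = 635054/4630751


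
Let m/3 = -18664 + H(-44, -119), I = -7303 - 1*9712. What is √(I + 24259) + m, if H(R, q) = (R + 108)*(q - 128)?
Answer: -103416 + 2*√1811 ≈ -1.0333e+5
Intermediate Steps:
H(R, q) = (-128 + q)*(108 + R) (H(R, q) = (108 + R)*(-128 + q) = (-128 + q)*(108 + R))
I = -17015 (I = -7303 - 9712 = -17015)
m = -103416 (m = 3*(-18664 + (-13824 - 128*(-44) + 108*(-119) - 44*(-119))) = 3*(-18664 + (-13824 + 5632 - 12852 + 5236)) = 3*(-18664 - 15808) = 3*(-34472) = -103416)
√(I + 24259) + m = √(-17015 + 24259) - 103416 = √7244 - 103416 = 2*√1811 - 103416 = -103416 + 2*√1811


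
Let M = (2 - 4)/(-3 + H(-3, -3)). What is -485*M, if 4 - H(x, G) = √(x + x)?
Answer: 970/7 + 970*I*√6/7 ≈ 138.57 + 339.43*I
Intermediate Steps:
H(x, G) = 4 - √2*√x (H(x, G) = 4 - √(x + x) = 4 - √(2*x) = 4 - √2*√x)
M = -2/(1 - I*√6) (M = (2 - 4)/(-3 + (4 - √2*√(-3))) = -2/(-3 + (4 - √2*I*√3)) = -2/(-3 + (4 - I*√6)) = -2/(1 - I*√6) ≈ -0.28571 - 0.69985*I)
-485*M = -485*(-2/7 - 2*I*√6/7) = 970/7 + 970*I*√6/7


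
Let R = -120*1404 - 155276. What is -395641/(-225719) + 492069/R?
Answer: 17021824985/73077880564 ≈ 0.23293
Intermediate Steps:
R = -323756 (R = -168480 - 155276 = -323756)
-395641/(-225719) + 492069/R = -395641/(-225719) + 492069/(-323756) = -395641*(-1/225719) + 492069*(-1/323756) = 395641/225719 - 492069/323756 = 17021824985/73077880564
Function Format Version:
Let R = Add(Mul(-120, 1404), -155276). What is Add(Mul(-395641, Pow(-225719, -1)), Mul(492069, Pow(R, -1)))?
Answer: Rational(17021824985, 73077880564) ≈ 0.23293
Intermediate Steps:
R = -323756 (R = Add(-168480, -155276) = -323756)
Add(Mul(-395641, Pow(-225719, -1)), Mul(492069, Pow(R, -1))) = Add(Mul(-395641, Pow(-225719, -1)), Mul(492069, Pow(-323756, -1))) = Add(Mul(-395641, Rational(-1, 225719)), Mul(492069, Rational(-1, 323756))) = Add(Rational(395641, 225719), Rational(-492069, 323756)) = Rational(17021824985, 73077880564)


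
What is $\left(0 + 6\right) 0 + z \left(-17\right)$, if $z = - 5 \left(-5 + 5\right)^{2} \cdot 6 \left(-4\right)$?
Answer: $0$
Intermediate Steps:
$z = 0$ ($z = - 5 \cdot 0^{2} \cdot 6 \left(-4\right) = - 5 \cdot 0 \cdot 6 \left(-4\right) = - 5 \cdot 0 \left(-4\right) = \left(-5\right) 0 = 0$)
$\left(0 + 6\right) 0 + z \left(-17\right) = \left(0 + 6\right) 0 + 0 \left(-17\right) = 6 \cdot 0 + 0 = 0 + 0 = 0$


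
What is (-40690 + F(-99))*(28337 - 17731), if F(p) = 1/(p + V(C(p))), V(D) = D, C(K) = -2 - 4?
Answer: -45313615306/105 ≈ -4.3156e+8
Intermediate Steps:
C(K) = -6
F(p) = 1/(-6 + p) (F(p) = 1/(p - 6) = 1/(-6 + p))
(-40690 + F(-99))*(28337 - 17731) = (-40690 + 1/(-6 - 99))*(28337 - 17731) = (-40690 + 1/(-105))*10606 = (-40690 - 1/105)*10606 = -4272451/105*10606 = -45313615306/105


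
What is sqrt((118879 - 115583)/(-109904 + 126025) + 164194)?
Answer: sqrt(870854699330)/2303 ≈ 405.21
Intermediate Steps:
sqrt((118879 - 115583)/(-109904 + 126025) + 164194) = sqrt(3296/16121 + 164194) = sqrt(2646974770/16121) = sqrt(870854699330)/2303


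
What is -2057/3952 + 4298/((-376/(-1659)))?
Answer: 3522312029/185744 ≈ 18963.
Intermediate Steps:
-2057/3952 + 4298/((-376/(-1659))) = -2057*1/3952 + 4298/((-376*(-1/1659))) = -2057/3952 + 4298/(376/1659) = -2057/3952 + 4298*(1659/376) = -2057/3952 + 3565191/188 = 3522312029/185744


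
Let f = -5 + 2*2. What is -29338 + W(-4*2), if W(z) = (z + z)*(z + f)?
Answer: -29194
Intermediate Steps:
f = -1 (f = -5 + 4 = -1)
W(z) = 2*z*(-1 + z) (W(z) = (z + z)*(z - 1) = (2*z)*(-1 + z) = 2*z*(-1 + z))
-29338 + W(-4*2) = -29338 + 2*(-4*2)*(-1 - 4*2) = -29338 + 2*(-8)*(-1 - 8) = -29338 + 2*(-8)*(-9) = -29338 + 144 = -29194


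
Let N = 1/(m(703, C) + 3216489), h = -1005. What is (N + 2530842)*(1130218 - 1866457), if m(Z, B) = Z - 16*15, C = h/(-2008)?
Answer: -5994161405657386815/3216952 ≈ -1.8633e+12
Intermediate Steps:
C = 1005/2008 (C = -1005/(-2008) = -1005*(-1/2008) = 1005/2008 ≈ 0.50050)
m(Z, B) = -240 + Z (m(Z, B) = Z - 240 = -240 + Z)
N = 1/3216952 (N = 1/((-240 + 703) + 3216489) = 1/(463 + 3216489) = 1/3216952 ≈ 3.1085e-7)
(N + 2530842)*(1130218 - 1866457) = (1/3216952 + 2530842)*(1130218 - 1866457) = (8141597233585/3216952)*(-736239) = -5994161405657386815/3216952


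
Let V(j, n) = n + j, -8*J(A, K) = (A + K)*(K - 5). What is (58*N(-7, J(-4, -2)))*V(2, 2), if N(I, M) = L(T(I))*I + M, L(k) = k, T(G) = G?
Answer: 10150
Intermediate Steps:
J(A, K) = -(-5 + K)*(A + K)/8 (J(A, K) = -(A + K)*(K - 5)/8 = -(A + K)*(-5 + K)/8 = -(-5 + K)*(A + K)/8)
V(j, n) = j + n
N(I, M) = M + I² (N(I, M) = I*I + M = I² + M = M + I²)
(58*N(-7, J(-4, -2)))*V(2, 2) = (58*((-⅛*(-2)² + (5/8)*(-4) + (5/8)*(-2) - ⅛*(-4)*(-2)) + (-7)²))*(2 + 2) = (58*((-⅛*4 - 5/2 - 5/4 - 1) + 49))*4 = (58*((-½ - 5/2 - 5/4 - 1) + 49))*4 = (58*(-21/4 + 49))*4 = (58*(175/4))*4 = (5075/2)*4 = 10150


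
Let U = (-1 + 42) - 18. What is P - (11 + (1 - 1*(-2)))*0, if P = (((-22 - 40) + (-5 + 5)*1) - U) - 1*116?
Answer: -201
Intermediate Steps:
U = 23 (U = 41 - 18 = 23)
P = -201 (P = (((-22 - 40) + (-5 + 5)*1) - 1*23) - 1*116 = ((-62 + 0*1) - 23) - 116 = ((-62 + 0) - 23) - 116 = (-62 - 23) - 116 = -85 - 116 = -201)
P - (11 + (1 - 1*(-2)))*0 = -201 - (11 + (1 - 1*(-2)))*0 = -201 - (11 + (1 + 2))*0 = -201 - (11 + 3)*0 = -201 - 14*0 = -201 - 1*0 = -201 + 0 = -201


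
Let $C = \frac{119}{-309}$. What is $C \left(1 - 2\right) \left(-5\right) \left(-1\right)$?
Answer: $\frac{595}{309} \approx 1.9256$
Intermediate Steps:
$C = - \frac{119}{309}$ ($C = 119 \left(- \frac{1}{309}\right) = - \frac{119}{309} \approx -0.38511$)
$C \left(1 - 2\right) \left(-5\right) \left(-1\right) = - \frac{119 \left(1 - 2\right) \left(-5\right) \left(-1\right)}{309} = - \frac{119 \left(-1\right) \left(-5\right) \left(-1\right)}{309} = - \frac{119 \cdot 5 \left(-1\right)}{309} = \left(- \frac{119}{309}\right) \left(-5\right) = \frac{595}{309}$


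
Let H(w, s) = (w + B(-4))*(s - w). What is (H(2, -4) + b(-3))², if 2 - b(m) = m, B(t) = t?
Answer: 289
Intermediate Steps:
b(m) = 2 - m
H(w, s) = (-4 + w)*(s - w) (H(w, s) = (w - 4)*(s - w) = (-4 + w)*(s - w))
(H(2, -4) + b(-3))² = ((-1*2² - 4*(-4) + 4*2 - 4*2) + (2 - 1*(-3)))² = ((-1*4 + 16 + 8 - 8) + (2 + 3))² = ((-4 + 16 + 8 - 8) + 5)² = (12 + 5)² = 17² = 289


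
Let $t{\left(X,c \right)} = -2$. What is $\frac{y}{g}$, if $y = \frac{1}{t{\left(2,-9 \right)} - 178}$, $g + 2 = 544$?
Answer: $- \frac{1}{97560} \approx -1.025 \cdot 10^{-5}$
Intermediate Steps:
$g = 542$ ($g = -2 + 544 = 542$)
$y = - \frac{1}{180}$ ($y = \frac{1}{-2 - 178} = \frac{1}{-180} = - \frac{1}{180} \approx -0.0055556$)
$\frac{y}{g} = - \frac{1}{180 \cdot 542} = \left(- \frac{1}{180}\right) \frac{1}{542} = - \frac{1}{97560}$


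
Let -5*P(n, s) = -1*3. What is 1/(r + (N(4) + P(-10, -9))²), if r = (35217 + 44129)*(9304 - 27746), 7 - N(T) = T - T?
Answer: -25/36582471856 ≈ -6.8339e-10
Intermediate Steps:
P(n, s) = ⅗ (P(n, s) = -(-1)*3/5 = -⅕*(-3) = ⅗)
N(T) = 7 (N(T) = 7 - (T - T) = 7 - 1*0 = 7 + 0 = 7)
r = -1463298932 (r = 79346*(-18442) = -1463298932)
1/(r + (N(4) + P(-10, -9))²) = 1/(-1463298932 + (7 + ⅗)²) = 1/(-1463298932 + (38/5)²) = 1/(-1463298932 + 1444/25) = 1/(-36582471856/25) = -25/36582471856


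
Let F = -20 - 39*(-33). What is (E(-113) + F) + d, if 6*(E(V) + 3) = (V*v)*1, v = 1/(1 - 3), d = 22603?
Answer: 286517/12 ≈ 23876.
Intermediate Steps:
v = -½ (v = 1/(-2) = -½ ≈ -0.50000)
F = 1267 (F = -20 + 1287 = 1267)
E(V) = -3 - V/12 (E(V) = -3 + ((V*(-½))*1)/6 = -3 + (-V/2*1)/6 = -3 + (-V/2)/6 = -3 - V/12)
(E(-113) + F) + d = ((-3 - 1/12*(-113)) + 1267) + 22603 = ((-3 + 113/12) + 1267) + 22603 = (77/12 + 1267) + 22603 = 15281/12 + 22603 = 286517/12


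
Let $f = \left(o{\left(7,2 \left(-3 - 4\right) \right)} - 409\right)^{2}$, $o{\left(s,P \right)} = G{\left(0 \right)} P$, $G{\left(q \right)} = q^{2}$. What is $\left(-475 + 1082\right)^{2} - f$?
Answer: $201168$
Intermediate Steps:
$o{\left(s,P \right)} = 0$ ($o{\left(s,P \right)} = 0^{2} P = 0 P = 0$)
$f = 167281$ ($f = \left(0 - 409\right)^{2} = \left(-409\right)^{2} = 167281$)
$\left(-475 + 1082\right)^{2} - f = \left(-475 + 1082\right)^{2} - 167281 = 607^{2} - 167281 = 368449 - 167281 = 201168$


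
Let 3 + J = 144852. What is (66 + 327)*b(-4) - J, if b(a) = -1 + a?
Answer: -146814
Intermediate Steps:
J = 144849 (J = -3 + 144852 = 144849)
(66 + 327)*b(-4) - J = (66 + 327)*(-1 - 4) - 1*144849 = 393*(-5) - 144849 = -1965 - 144849 = -146814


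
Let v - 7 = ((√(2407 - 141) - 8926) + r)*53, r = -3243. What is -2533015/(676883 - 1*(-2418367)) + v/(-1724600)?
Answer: -4744312363/10676136300 - 53*√2266/1724600 ≈ -0.44585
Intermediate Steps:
v = -644950 + 53*√2266 (v = 7 + ((√(2407 - 141) - 8926) - 3243)*53 = 7 + ((√2266 - 8926) - 3243)*53 = 7 + ((-8926 + √2266) - 3243)*53 = 7 + (-12169 + √2266)*53 = 7 + (-644957 + 53*√2266) = -644950 + 53*√2266 ≈ -6.4243e+5)
-2533015/(676883 - 1*(-2418367)) + v/(-1724600) = -2533015/(676883 - 1*(-2418367)) + (-644950 + 53*√2266)/(-1724600) = -2533015/(676883 + 2418367) + (-644950 + 53*√2266)*(-1/1724600) = -2533015/3095250 + (12899/34492 - 53*√2266/1724600) = -2533015*1/3095250 + (12899/34492 - 53*√2266/1724600) = -506603/619050 + (12899/34492 - 53*√2266/1724600) = -4744312363/10676136300 - 53*√2266/1724600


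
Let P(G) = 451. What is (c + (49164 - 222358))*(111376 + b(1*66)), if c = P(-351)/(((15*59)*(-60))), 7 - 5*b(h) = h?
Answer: -568984559919519/29500 ≈ -1.9288e+10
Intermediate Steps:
b(h) = 7/5 - h/5
c = -451/53100 (c = 451/(((15*59)*(-60))) = 451/((885*(-60))) = 451/(-53100) = 451*(-1/53100) = -451/53100 ≈ -0.0084934)
(c + (49164 - 222358))*(111376 + b(1*66)) = (-451/53100 + (49164 - 222358))*(111376 + (7/5 - 66/5)) = (-451/53100 - 173194)*(111376 + (7/5 - 1/5*66)) = -9196601851*(111376 + (7/5 - 66/5))/53100 = -9196601851*(111376 - 59/5)/53100 = -9196601851/53100*556821/5 = -568984559919519/29500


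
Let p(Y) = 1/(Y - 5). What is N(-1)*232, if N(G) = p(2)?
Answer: -232/3 ≈ -77.333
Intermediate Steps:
p(Y) = 1/(-5 + Y)
N(G) = -⅓ (N(G) = 1/(-5 + 2) = 1/(-3) = -⅓)
N(-1)*232 = -⅓*232 = -232/3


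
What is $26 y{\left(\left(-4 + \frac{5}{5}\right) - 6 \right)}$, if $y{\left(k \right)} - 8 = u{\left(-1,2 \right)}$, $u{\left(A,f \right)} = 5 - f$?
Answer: $286$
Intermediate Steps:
$y{\left(k \right)} = 11$ ($y{\left(k \right)} = 8 + \left(5 - 2\right) = 8 + 3 = 11$)
$26 y{\left(\left(-4 + \frac{5}{5}\right) - 6 \right)} = 26 \cdot 11 = 286$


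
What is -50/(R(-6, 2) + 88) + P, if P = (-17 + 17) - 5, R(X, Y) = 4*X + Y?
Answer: -190/33 ≈ -5.7576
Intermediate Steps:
R(X, Y) = Y + 4*X
P = -5 (P = 0 - 5 = -5)
-50/(R(-6, 2) + 88) + P = -50/((2 + 4*(-6)) + 88) - 5 = -50/((2 - 24) + 88) - 5 = -50/(-22 + 88) - 5 = -50/66 - 5 = -50*1/66 - 5 = -25/33 - 5 = -190/33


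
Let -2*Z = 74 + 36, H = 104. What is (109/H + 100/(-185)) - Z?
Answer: 213593/3848 ≈ 55.508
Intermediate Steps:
Z = -55 (Z = -(74 + 36)/2 = -½*110 = -55)
(109/H + 100/(-185)) - Z = (109/104 + 100/(-185)) - 1*(-55) = (109*(1/104) + 100*(-1/185)) + 55 = (109/104 - 20/37) + 55 = 1953/3848 + 55 = 213593/3848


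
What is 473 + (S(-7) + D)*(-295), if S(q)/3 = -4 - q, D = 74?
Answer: -24012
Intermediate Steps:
S(q) = -12 - 3*q (S(q) = 3*(-4 - q) = -12 - 3*q)
473 + (S(-7) + D)*(-295) = 473 + ((-12 - 3*(-7)) + 74)*(-295) = 473 + ((-12 + 21) + 74)*(-295) = 473 + (9 + 74)*(-295) = 473 + 83*(-295) = 473 - 24485 = -24012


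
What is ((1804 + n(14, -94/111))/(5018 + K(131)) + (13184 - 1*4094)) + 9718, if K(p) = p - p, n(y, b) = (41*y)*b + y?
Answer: 5238083113/278499 ≈ 18808.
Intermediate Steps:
n(y, b) = y + 41*b*y (n(y, b) = 41*b*y + y = y + 41*b*y)
K(p) = 0
((1804 + n(14, -94/111))/(5018 + K(131)) + (13184 - 1*4094)) + 9718 = ((1804 + 14*(1 + 41*(-94/111)))/(5018 + 0) + (13184 - 1*4094)) + 9718 = ((1804 + 14*(1 + 41*(-94*1/111)))/5018 + (13184 - 4094)) + 9718 = ((1804 + 14*(1 + 41*(-94/111)))*(1/5018) + 9090) + 9718 = ((1804 + 14*(1 - 3854/111))*(1/5018) + 9090) + 9718 = ((1804 + 14*(-3743/111))*(1/5018) + 9090) + 9718 = ((1804 - 52402/111)*(1/5018) + 9090) + 9718 = ((147842/111)*(1/5018) + 9090) + 9718 = (73921/278499 + 9090) + 9718 = 2531629831/278499 + 9718 = 5238083113/278499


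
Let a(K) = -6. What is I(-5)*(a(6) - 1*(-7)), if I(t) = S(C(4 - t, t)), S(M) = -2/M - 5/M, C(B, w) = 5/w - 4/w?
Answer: 35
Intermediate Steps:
C(B, w) = 1/w
S(M) = -7/M
I(t) = -7*t
I(-5)*(a(6) - 1*(-7)) = (-7*(-5))*(-6 - 1*(-7)) = 35*(-6 + 7) = 35*1 = 35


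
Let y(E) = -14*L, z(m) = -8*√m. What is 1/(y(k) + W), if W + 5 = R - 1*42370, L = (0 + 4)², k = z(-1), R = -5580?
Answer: -1/48179 ≈ -2.0756e-5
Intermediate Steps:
k = -8*I ≈ -8.0*I
L = 16 (L = 4² = 16)
W = -47955 (W = -5 + (-5580 - 1*42370) = -5 + (-5580 - 42370) = -5 - 47950 = -47955)
y(E) = -224 (y(E) = -14*16 = -224)
1/(y(k) + W) = 1/(-224 - 47955) = 1/(-48179) = -1/48179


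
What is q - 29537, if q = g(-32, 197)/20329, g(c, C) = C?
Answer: -600457476/20329 ≈ -29537.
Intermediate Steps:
q = 197/20329 ≈ 0.0096906
q - 29537 = 197/20329 - 29537 = -600457476/20329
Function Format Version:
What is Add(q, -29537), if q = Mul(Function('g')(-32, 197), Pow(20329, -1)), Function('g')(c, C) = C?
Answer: Rational(-600457476, 20329) ≈ -29537.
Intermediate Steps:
q = Rational(197, 20329) (q = Mul(197, Pow(20329, -1)) = Mul(197, Rational(1, 20329)) = Rational(197, 20329) ≈ 0.0096906)
Add(q, -29537) = Add(Rational(197, 20329), -29537) = Rational(-600457476, 20329)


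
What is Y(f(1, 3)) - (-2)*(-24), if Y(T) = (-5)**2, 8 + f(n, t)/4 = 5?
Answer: -23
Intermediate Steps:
f(n, t) = -12 (f(n, t) = -32 + 4*5 = -32 + 20 = -12)
Y(T) = 25
Y(f(1, 3)) - (-2)*(-24) = 25 - (-2)*(-24) = 25 - 1*48 = 25 - 48 = -23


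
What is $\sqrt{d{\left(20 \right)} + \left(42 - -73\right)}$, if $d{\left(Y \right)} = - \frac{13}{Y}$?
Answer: $\frac{\sqrt{11435}}{10} \approx 10.693$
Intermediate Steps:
$\sqrt{d{\left(20 \right)} + \left(42 - -73\right)} = \sqrt{- \frac{13}{20} + \left(42 - -73\right)} = \sqrt{\left(-13\right) \frac{1}{20} + \left(42 + 73\right)} = \sqrt{- \frac{13}{20} + 115} = \sqrt{\frac{2287}{20}} = \frac{\sqrt{11435}}{10}$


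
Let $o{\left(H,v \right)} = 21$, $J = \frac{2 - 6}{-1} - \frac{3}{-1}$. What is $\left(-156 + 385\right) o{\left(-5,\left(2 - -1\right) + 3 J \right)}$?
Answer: $4809$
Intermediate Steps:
$J = 7$ ($J = \left(2 - 6\right) \left(-1\right) - -3 = \left(-4\right) \left(-1\right) + 3 = 4 + 3 = 7$)
$\left(-156 + 385\right) o{\left(-5,\left(2 - -1\right) + 3 J \right)} = \left(-156 + 385\right) 21 = 229 \cdot 21 = 4809$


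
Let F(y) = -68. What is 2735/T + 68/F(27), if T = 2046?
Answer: 689/2046 ≈ 0.33675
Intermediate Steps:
2735/T + 68/F(27) = 2735/2046 + 68/(-68) = 2735*(1/2046) + 68*(-1/68) = 2735/2046 - 1 = 689/2046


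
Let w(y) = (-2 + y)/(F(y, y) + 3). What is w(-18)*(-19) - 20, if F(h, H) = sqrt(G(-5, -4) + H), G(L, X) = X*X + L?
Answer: 205/4 - 95*I*sqrt(7)/4 ≈ 51.25 - 62.837*I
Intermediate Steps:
G(L, X) = L + X**2 (G(L, X) = X**2 + L = L + X**2)
F(h, H) = sqrt(11 + H) (F(h, H) = sqrt((-5 + (-4)**2) + H) = sqrt((-5 + 16) + H) = sqrt(11 + H))
w(y) = (-2 + y)/(3 + sqrt(11 + y)) (w(y) = (-2 + y)/(sqrt(11 + y) + 3) = (-2 + y)/(3 + sqrt(11 + y)))
w(-18)*(-19) - 20 = ((-2 - 18)/(3 + sqrt(11 - 18)))*(-19) - 20 = (-20/(3 + sqrt(-7)))*(-19) - 20 = (-20/(3 + I*sqrt(7)))*(-19) - 20 = -20/(3 + I*sqrt(7))*(-19) - 20 = 380/(3 + I*sqrt(7)) - 20 = -20 + 380/(3 + I*sqrt(7))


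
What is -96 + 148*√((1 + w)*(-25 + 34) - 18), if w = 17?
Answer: 1680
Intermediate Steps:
-96 + 148*√((1 + w)*(-25 + 34) - 18) = -96 + 148*√((1 + 17)*(-25 + 34) - 18) = -96 + 148*√(18*9 - 18) = -96 + 148*√(162 - 18) = -96 + 148*√144 = -96 + 148*12 = -96 + 1776 = 1680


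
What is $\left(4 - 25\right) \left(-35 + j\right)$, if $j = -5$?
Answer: $840$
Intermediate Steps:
$\left(4 - 25\right) \left(-35 + j\right) = \left(4 - 25\right) \left(-35 - 5\right) = \left(4 - 25\right) \left(-40\right) = \left(-21\right) \left(-40\right) = 840$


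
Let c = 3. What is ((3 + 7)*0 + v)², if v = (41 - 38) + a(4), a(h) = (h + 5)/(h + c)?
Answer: 900/49 ≈ 18.367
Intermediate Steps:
a(h) = (5 + h)/(3 + h) (a(h) = (h + 5)/(h + 3) = (5 + h)/(3 + h))
v = 30/7 (v = (41 - 38) + (5 + 4)/(3 + 4) = 3 + 9/7 = 30/7 ≈ 4.2857)
((3 + 7)*0 + v)² = ((3 + 7)*0 + 30/7)² = (10*0 + 30/7)² = (0 + 30/7)² = (30/7)² = 900/49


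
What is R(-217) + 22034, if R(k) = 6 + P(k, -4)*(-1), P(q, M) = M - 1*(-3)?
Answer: 22041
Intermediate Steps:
P(q, M) = 3 + M (P(q, M) = M + 3 = 3 + M)
R(k) = 7 (R(k) = 6 + (3 - 4)*(-1) = 6 - 1*(-1) = 6 + 1 = 7)
R(-217) + 22034 = 7 + 22034 = 22041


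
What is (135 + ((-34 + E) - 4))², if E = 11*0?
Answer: 9409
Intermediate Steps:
E = 0
(135 + ((-34 + E) - 4))² = (135 + ((-34 + 0) - 4))² = (135 + (-34 - 4))² = (135 - 38)² = 97² = 9409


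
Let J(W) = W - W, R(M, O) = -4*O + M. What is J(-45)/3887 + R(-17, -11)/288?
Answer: 3/32 ≈ 0.093750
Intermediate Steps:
R(M, O) = M - 4*O
J(W) = 0
J(-45)/3887 + R(-17, -11)/288 = 0/3887 + (-17 - 4*(-11))/288 = 0*(1/3887) + (-17 + 44)*(1/288) = 0 + 27*(1/288) = 0 + 3/32 = 3/32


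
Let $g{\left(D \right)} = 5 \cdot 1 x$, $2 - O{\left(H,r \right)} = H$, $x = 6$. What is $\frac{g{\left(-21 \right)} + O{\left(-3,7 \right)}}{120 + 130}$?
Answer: $\frac{7}{50} \approx 0.14$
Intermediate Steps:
$O{\left(H,r \right)} = 2 - H$
$g{\left(D \right)} = 30$ ($g{\left(D \right)} = 5 \cdot 1 \cdot 6 = 5 \cdot 6 = 30$)
$\frac{g{\left(-21 \right)} + O{\left(-3,7 \right)}}{120 + 130} = \frac{30 + \left(2 - -3\right)}{120 + 130} = \frac{30 + \left(2 + 3\right)}{250} = \left(30 + 5\right) \frac{1}{250} = 35 \cdot \frac{1}{250} = \frac{7}{50}$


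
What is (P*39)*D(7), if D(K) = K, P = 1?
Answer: 273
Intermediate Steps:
(P*39)*D(7) = (1*39)*7 = 39*7 = 273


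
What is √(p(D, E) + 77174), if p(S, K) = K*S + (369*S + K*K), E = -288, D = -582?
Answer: 4*√7061 ≈ 336.12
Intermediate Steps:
p(S, K) = K² + 369*S + K*S (p(S, K) = K*S + (369*S + K²) = K*S + (K² + 369*S) = K² + 369*S + K*S)
√(p(D, E) + 77174) = √(((-288)² + 369*(-582) - 288*(-582)) + 77174) = √((82944 - 214758 + 167616) + 77174) = √(35802 + 77174) = √112976 = 4*√7061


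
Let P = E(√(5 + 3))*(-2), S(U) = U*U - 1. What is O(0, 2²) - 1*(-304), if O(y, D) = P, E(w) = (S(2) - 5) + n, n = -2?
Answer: 312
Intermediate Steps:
S(U) = -1 + U² (S(U) = U² - 1 = -1 + U²)
E(w) = -4 (E(w) = ((-1 + 2²) - 5) - 2 = ((-1 + 4) - 5) - 2 = (3 - 5) - 2 = -2 - 2 = -4)
P = 8 (P = -4*(-2) = 8)
O(y, D) = 8
O(0, 2²) - 1*(-304) = 8 - 1*(-304) = 8 + 304 = 312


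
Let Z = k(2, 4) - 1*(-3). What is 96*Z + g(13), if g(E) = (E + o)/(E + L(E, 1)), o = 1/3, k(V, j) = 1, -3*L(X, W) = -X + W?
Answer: 19624/51 ≈ 384.78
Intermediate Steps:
L(X, W) = -W/3 + X/3 (L(X, W) = -(-X + W)/3 = -(W - X)/3 = -W/3 + X/3)
o = ⅓ ≈ 0.33333
g(E) = (⅓ + E)/(-⅓ + 4*E/3) (g(E) = (E + ⅓)/(E + (-⅓*1 + E/3)) = (⅓ + E)/(E + (-⅓ + E/3)) = (⅓ + E)/(-⅓ + 4*E/3))
Z = 4 (Z = 1 - 1*(-3) = 1 + 3 = 4)
96*Z + g(13) = 96*4 + (1 + 3*13)/(-1 + 4*13) = 384 + (1 + 39)/(-1 + 52) = 384 + 40/51 = 19624/51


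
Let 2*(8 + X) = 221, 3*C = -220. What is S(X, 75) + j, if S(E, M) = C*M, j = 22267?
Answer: 16767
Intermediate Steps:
C = -220/3 (C = (⅓)*(-220) = -220/3 ≈ -73.333)
X = 205/2 (X = -8 + (½)*221 = -8 + 221/2 = 205/2 ≈ 102.50)
S(E, M) = -220*M/3
S(X, 75) + j = -220/3*75 + 22267 = -5500 + 22267 = 16767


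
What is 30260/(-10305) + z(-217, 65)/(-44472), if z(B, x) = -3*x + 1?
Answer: -44790785/15276132 ≈ -2.9321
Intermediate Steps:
z(B, x) = 1 - 3*x
30260/(-10305) + z(-217, 65)/(-44472) = 30260/(-10305) + (1 - 3*65)/(-44472) = 30260*(-1/10305) + (1 - 195)*(-1/44472) = -6052/2061 - 194*(-1/44472) = -6052/2061 + 97/22236 = -44790785/15276132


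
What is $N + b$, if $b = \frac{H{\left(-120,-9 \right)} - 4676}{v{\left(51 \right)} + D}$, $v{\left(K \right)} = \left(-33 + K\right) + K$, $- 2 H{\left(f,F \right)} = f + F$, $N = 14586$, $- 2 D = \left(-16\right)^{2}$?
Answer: $\frac{1730371}{118} \approx 14664.0$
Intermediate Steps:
$D = -128$ ($D = - \frac{\left(-16\right)^{2}}{2} = \left(- \frac{1}{2}\right) 256 = -128$)
$H{\left(f,F \right)} = - \frac{F}{2} - \frac{f}{2}$ ($H{\left(f,F \right)} = - \frac{f + F}{2} = - \frac{F + f}{2} = - \frac{F}{2} - \frac{f}{2}$)
$v{\left(K \right)} = -33 + 2 K$
$b = \frac{9223}{118}$ ($b = \frac{\left(\left(- \frac{1}{2}\right) \left(-9\right) - -60\right) - 4676}{\left(-33 + 2 \cdot 51\right) - 128} = \frac{\left(\frac{9}{2} + 60\right) - 4676}{\left(-33 + 102\right) - 128} = \frac{\frac{129}{2} - 4676}{69 - 128} = - \frac{9223}{2 \left(-59\right)} = \left(- \frac{9223}{2}\right) \left(- \frac{1}{59}\right) = \frac{9223}{118} \approx 78.161$)
$N + b = 14586 + \frac{9223}{118} = \frac{1730371}{118}$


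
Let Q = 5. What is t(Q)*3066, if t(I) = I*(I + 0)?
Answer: 76650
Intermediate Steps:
t(I) = I**2 (t(I) = I*I = I**2)
t(Q)*3066 = 5**2*3066 = 25*3066 = 76650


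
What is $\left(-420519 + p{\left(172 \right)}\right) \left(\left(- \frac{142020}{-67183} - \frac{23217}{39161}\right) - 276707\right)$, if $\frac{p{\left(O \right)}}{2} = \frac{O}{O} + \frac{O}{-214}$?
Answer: $\frac{32756683162733167996512}{281512020541} \approx 1.1636 \cdot 10^{11}$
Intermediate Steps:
$p{\left(O \right)} = 2 - \frac{O}{107}$ ($p{\left(O \right)} = 2 \left(\frac{O}{O} + \frac{O}{-214}\right) = 2 \left(1 + O \left(- \frac{1}{214}\right)\right) = 2 \left(1 - \frac{O}{214}\right) = 2 - \frac{O}{107}$)
$\left(-420519 + p{\left(172 \right)}\right) \left(\left(- \frac{142020}{-67183} - \frac{23217}{39161}\right) - 276707\right) = \left(-420519 + \left(2 - \frac{172}{107}\right)\right) \left(\left(- \frac{142020}{-67183} - \frac{23217}{39161}\right) - 276707\right) = \left(-420519 + \left(2 - \frac{172}{107}\right)\right) \left(\left(\left(-142020\right) \left(- \frac{1}{67183}\right) - \frac{23217}{39161}\right) - 276707\right) = \left(-420519 + \frac{42}{107}\right) \left(\left(\frac{142020}{67183} - \frac{23217}{39161}\right) - 276707\right) = - \frac{44995491 \left(\frac{4001857509}{2630953463} - 276707\right)}{107} = \left(- \frac{44995491}{107}\right) \left(- \frac{727999238028832}{2630953463}\right) = \frac{32756683162733167996512}{281512020541}$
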